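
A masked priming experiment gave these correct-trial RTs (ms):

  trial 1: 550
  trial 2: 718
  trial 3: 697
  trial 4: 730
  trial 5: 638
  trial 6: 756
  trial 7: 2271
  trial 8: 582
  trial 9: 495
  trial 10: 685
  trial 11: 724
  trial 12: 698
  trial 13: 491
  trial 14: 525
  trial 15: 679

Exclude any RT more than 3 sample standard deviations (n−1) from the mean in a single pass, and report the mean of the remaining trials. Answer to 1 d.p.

n = 15, ΣRT = 11239, M = 749.267
Σ(x−M)² = 2593846.93; s = √(2593846.93/14) = 430.436
Cutoffs: 749.267 ± 3·430.436 → [-542.0, 2040.6]
Outside: 2271 → excluded.
Retained (n=14): Σ = 8968, mean = 8968/14 = 640.571

640.6 ms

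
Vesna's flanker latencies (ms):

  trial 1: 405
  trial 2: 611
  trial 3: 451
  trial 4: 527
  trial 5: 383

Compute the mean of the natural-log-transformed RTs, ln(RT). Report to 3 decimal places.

6.149

ln(RT): 6.0039, 6.4151, 6.1115, 6.2672, 5.9480
Σ ln(RT) = 30.7457
Mean = 30.7457/5 = 6.14914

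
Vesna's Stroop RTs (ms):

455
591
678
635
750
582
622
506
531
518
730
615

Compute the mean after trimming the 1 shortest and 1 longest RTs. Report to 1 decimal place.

600.8 ms

Sorted: 455, 506, 518, 531, 582, 591, 615, 622, 635, 678, 730, 750
Drop lowest 1 (455) and highest 1 (750)
Remaining (n=10): Σ = 6008, mean = 6008/10 = 600.800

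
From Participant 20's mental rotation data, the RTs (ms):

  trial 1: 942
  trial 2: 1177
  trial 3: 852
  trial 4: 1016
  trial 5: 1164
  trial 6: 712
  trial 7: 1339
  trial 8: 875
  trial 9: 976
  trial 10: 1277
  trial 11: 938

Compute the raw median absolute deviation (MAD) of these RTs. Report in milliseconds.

124 ms

Sorted: 712, 852, 875, 938, 942, 976, 1016, 1164, 1177, 1277, 1339 → median = 976
|x − 976|: 34, 201, 124, 40, 188, 264, 363, 101, 0, 301, 38
Sorted deviations: 0, 34, 38, 40, 101, 124, 188, 201, 264, 301, 363 → MAD = 124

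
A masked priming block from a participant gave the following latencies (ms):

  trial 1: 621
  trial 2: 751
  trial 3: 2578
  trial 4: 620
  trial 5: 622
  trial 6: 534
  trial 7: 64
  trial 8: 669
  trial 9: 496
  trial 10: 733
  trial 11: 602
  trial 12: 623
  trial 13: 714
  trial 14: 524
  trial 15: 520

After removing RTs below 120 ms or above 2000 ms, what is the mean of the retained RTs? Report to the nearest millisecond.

Excluded: 64, 2578
Retained (n=13): Σ = 8029
Mean = 8029/13 = 617.6154

618 ms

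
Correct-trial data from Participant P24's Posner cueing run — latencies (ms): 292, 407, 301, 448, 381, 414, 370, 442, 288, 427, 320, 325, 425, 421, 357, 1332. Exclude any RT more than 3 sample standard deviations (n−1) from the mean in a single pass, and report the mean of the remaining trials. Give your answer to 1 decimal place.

n = 16, ΣRT = 6950, M = 434.375
Σ(x−M)² = 904969.75; s = √(904969.75/15) = 245.624
Cutoffs: 434.375 ± 3·245.624 → [-302.5, 1171.2]
Outside: 1332 → excluded.
Retained (n=15): Σ = 5618, mean = 5618/15 = 374.533

374.5 ms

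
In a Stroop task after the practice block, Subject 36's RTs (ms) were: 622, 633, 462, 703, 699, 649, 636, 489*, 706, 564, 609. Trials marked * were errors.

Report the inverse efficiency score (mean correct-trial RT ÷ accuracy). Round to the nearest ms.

Correct trials (n=10): 622, 633, 462, 703, 699, 649, 636, 706, 564, 609
Mean correct RT = 6283/10 = 628.3000 ms
Proportion correct = 10/11
IES = 628.3000 / (10/11) = 691.130 ms

691 ms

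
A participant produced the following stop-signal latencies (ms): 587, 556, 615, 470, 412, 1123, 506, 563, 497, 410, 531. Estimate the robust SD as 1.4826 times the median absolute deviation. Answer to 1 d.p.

83.0 ms

Sorted: 410, 412, 470, 497, 506, 531, 556, 563, 587, 615, 1123 → median = 531
|x − 531| sorted: 0, 25, 25, 32, 34, 56, 61, 84, 119, 121, 592 → MAD = 56
Robust SD ≈ 1.4826 × 56 = 83.026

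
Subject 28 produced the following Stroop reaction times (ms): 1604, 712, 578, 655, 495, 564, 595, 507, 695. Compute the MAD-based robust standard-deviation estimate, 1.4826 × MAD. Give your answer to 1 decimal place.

Sorted: 495, 507, 564, 578, 595, 655, 695, 712, 1604 → median = 595
|x − 595| sorted: 0, 17, 31, 60, 88, 100, 100, 117, 1009 → MAD = 88
Robust SD ≈ 1.4826 × 88 = 130.469

130.5 ms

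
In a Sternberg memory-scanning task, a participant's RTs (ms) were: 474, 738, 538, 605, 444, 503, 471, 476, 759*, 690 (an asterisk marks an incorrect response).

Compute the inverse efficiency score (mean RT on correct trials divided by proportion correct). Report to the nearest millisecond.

610 ms

Correct trials (n=9): 474, 738, 538, 605, 444, 503, 471, 476, 690
Mean correct RT = 4939/9 = 548.7778 ms
Proportion correct = 9/10
IES = 548.7778 / (9/10) = 609.753 ms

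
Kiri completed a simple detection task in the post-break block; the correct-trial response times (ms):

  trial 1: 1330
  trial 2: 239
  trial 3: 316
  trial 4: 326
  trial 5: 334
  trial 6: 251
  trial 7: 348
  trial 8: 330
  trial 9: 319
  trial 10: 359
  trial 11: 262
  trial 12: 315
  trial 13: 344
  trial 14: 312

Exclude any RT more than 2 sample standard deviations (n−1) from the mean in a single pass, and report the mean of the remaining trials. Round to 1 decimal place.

311.9 ms

n = 14, ΣRT = 5385, M = 384.643
Σ(x−M)² = 979603.21; s = √(979603.21/13) = 274.507
Cutoffs: 384.643 ± 2·274.507 → [-164.4, 933.7]
Outside: 1330 → excluded.
Retained (n=13): Σ = 4055, mean = 4055/13 = 311.923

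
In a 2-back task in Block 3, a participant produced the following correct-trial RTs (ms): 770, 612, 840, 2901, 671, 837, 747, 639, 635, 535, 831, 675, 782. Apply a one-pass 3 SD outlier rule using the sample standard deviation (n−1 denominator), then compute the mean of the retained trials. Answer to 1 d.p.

714.5 ms

n = 13, ΣRT = 11475, M = 882.692
Σ(x−M)² = 4524250.77; s = √(4524250.77/12) = 614.020
Cutoffs: 882.692 ± 3·614.020 → [-959.4, 2724.8]
Outside: 2901 → excluded.
Retained (n=12): Σ = 8574, mean = 8574/12 = 714.500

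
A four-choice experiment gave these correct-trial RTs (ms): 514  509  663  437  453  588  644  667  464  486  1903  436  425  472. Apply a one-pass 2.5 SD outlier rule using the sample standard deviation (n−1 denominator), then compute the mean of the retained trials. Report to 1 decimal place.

519.8 ms

n = 14, ΣRT = 8661, M = 618.643
Σ(x−M)² = 1872733.21; s = √(1872733.21/13) = 379.548
Cutoffs: 618.643 ± 2.5·379.548 → [-330.2, 1567.5]
Outside: 1903 → excluded.
Retained (n=13): Σ = 6758, mean = 6758/13 = 519.846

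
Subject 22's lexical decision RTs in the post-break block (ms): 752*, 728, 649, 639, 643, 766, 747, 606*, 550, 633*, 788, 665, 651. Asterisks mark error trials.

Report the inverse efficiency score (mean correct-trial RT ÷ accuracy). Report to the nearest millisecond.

Correct trials (n=10): 728, 649, 639, 643, 766, 747, 550, 788, 665, 651
Mean correct RT = 6826/10 = 682.6000 ms
Proportion correct = 10/13
IES = 682.6000 / (10/13) = 887.380 ms

887 ms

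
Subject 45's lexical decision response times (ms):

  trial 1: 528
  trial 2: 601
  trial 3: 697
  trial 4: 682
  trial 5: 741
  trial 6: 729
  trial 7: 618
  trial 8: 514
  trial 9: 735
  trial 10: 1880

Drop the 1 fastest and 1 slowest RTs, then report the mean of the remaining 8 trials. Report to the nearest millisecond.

666 ms

Sorted: 514, 528, 601, 618, 682, 697, 729, 735, 741, 1880
Drop lowest 1 (514) and highest 1 (1880)
Remaining (n=8): Σ = 5331, mean = 5331/8 = 666.375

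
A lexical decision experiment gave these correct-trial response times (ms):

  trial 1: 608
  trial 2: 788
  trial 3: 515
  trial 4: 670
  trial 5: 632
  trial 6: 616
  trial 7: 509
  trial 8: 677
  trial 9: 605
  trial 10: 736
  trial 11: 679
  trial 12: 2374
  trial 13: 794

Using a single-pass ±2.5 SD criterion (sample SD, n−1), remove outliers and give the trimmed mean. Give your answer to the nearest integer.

652 ms

n = 13, ΣRT = 10203, M = 784.846
Σ(x−M)² = 2828311.69; s = √(2828311.69/12) = 485.482
Cutoffs: 784.846 ± 2.5·485.482 → [-428.9, 1998.6]
Outside: 2374 → excluded.
Retained (n=12): Σ = 7829, mean = 7829/12 = 652.417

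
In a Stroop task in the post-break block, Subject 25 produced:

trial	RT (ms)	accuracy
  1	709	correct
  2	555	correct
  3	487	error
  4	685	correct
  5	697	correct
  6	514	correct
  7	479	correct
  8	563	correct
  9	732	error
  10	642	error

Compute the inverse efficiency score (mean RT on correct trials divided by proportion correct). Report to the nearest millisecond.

858 ms

Correct trials (n=7): 709, 555, 685, 697, 514, 479, 563
Mean correct RT = 4202/7 = 600.2857 ms
Proportion correct = 7/10
IES = 600.2857 / (7/10) = 857.551 ms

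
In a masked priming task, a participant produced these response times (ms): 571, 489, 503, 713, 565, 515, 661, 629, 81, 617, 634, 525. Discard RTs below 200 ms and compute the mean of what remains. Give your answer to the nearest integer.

Excluded: 81
Retained (n=11): Σ = 6422
Mean = 6422/11 = 583.8182

584 ms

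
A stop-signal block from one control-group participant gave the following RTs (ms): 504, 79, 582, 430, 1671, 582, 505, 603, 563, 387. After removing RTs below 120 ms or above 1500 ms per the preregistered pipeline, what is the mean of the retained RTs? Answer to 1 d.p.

519.5 ms

Excluded: 79, 1671
Retained (n=8): Σ = 4156
Mean = 4156/8 = 519.5000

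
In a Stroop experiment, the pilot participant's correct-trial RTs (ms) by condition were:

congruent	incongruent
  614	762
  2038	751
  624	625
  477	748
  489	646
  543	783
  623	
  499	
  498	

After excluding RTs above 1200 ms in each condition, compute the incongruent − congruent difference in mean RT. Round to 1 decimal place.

173.3 ms

congruent: exclude 2038
M(congruent) = 4367/8 = 545.875
M(incongruent) = 4315/6 = 719.167
Difference = 719.167 − 545.875 = 173.292 ms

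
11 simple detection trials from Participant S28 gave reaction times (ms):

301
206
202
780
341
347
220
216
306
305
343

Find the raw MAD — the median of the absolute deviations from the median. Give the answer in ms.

Sorted: 202, 206, 216, 220, 301, 305, 306, 341, 343, 347, 780 → median = 305
|x − 305|: 4, 99, 103, 475, 36, 42, 85, 89, 1, 0, 38
Sorted deviations: 0, 1, 4, 36, 38, 42, 85, 89, 99, 103, 475 → MAD = 42

42 ms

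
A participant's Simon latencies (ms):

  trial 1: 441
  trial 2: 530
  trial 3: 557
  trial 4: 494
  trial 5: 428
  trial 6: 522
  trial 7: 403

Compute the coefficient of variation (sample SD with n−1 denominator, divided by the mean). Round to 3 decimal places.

0.121

n = 7, Σ = 3375, M = 482.1429
Σ(x−M)² = 20510.857; s = √(20510.857/6) = 58.4677
CV = 58.4677 / 482.1429 = 0.12127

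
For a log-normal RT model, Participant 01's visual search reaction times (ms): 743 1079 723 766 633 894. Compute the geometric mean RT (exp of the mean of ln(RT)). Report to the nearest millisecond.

ln(RT): 6.6107, 6.9838, 6.5834, 6.6412, 6.4505, 6.7957
Mean ln(RT) = 40.0653/6 = 6.67754
Geometric mean = exp(6.67754) = 794.36 ms

794 ms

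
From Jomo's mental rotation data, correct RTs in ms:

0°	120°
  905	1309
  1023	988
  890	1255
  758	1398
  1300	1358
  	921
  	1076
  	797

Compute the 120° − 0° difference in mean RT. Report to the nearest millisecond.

M(0°) = 4876/5 = 975.200
M(120°) = 9102/8 = 1137.750
Difference = 1137.750 − 975.200 = 162.550 ms

163 ms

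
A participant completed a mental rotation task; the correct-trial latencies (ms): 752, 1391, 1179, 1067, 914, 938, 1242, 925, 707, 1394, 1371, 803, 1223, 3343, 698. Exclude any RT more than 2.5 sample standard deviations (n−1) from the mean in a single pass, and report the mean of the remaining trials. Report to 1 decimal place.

n = 15, ΣRT = 17947, M = 1196.467
Σ(x−M)² = 5795473.73; s = √(5795473.73/14) = 643.399
Cutoffs: 1196.467 ± 2.5·643.399 → [-412.0, 2805.0]
Outside: 3343 → excluded.
Retained (n=14): Σ = 14604, mean = 14604/14 = 1043.143

1043.1 ms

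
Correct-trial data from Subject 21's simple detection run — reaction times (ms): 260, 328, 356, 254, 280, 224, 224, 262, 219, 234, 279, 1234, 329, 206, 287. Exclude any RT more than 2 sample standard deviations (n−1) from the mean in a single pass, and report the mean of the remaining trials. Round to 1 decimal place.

n = 15, ΣRT = 4976, M = 331.733
Σ(x−M)² = 899486.93; s = √(899486.93/14) = 253.474
Cutoffs: 331.733 ± 2·253.474 → [-175.2, 838.7]
Outside: 1234 → excluded.
Retained (n=14): Σ = 3742, mean = 3742/14 = 267.286

267.3 ms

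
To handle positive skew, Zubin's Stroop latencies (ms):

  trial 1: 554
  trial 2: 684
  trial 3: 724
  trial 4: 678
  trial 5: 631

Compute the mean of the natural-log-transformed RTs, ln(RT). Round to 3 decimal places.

6.479

ln(RT): 6.3172, 6.5280, 6.5848, 6.5191, 6.4473
Σ ln(RT) = 32.3964
Mean = 32.3964/5 = 6.47927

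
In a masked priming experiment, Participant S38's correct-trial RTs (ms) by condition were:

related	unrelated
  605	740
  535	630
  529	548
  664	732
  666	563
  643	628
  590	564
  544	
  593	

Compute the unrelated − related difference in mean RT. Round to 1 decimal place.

32.7 ms

M(related) = 5369/9 = 596.556
M(unrelated) = 4405/7 = 629.286
Difference = 629.286 − 596.556 = 32.730 ms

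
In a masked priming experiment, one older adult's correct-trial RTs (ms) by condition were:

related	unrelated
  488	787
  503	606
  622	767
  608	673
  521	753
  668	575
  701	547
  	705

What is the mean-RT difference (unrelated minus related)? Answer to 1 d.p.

89.3 ms

M(related) = 4111/7 = 587.286
M(unrelated) = 5413/8 = 676.625
Difference = 676.625 − 587.286 = 89.339 ms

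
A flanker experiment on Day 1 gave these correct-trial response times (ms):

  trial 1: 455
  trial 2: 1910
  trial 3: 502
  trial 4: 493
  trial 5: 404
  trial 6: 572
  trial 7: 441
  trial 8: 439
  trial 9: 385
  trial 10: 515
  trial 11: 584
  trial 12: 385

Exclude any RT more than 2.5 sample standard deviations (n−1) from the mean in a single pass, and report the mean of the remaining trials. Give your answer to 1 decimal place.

470.5 ms

n = 12, ΣRT = 7085, M = 590.417
Σ(x−M)² = 1947408.92; s = √(1947408.92/11) = 420.758
Cutoffs: 590.417 ± 2.5·420.758 → [-461.5, 1642.3]
Outside: 1910 → excluded.
Retained (n=11): Σ = 5175, mean = 5175/11 = 470.455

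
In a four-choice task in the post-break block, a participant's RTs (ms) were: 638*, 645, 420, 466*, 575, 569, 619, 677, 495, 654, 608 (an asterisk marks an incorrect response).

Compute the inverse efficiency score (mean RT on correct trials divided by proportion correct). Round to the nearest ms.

Correct trials (n=9): 645, 420, 575, 569, 619, 677, 495, 654, 608
Mean correct RT = 5262/9 = 584.6667 ms
Proportion correct = 9/11
IES = 584.6667 / (9/11) = 714.593 ms

715 ms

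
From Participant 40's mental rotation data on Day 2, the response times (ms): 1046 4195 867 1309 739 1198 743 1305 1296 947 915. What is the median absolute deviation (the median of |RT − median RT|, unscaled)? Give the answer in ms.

Sorted: 739, 743, 867, 915, 947, 1046, 1198, 1296, 1305, 1309, 4195 → median = 1046
|x − 1046|: 0, 3149, 179, 263, 307, 152, 303, 259, 250, 99, 131
Sorted deviations: 0, 99, 131, 152, 179, 250, 259, 263, 303, 307, 3149 → MAD = 250

250 ms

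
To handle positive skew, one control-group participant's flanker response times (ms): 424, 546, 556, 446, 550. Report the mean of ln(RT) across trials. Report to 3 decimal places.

ln(RT): 6.0497, 6.3026, 6.3208, 6.1003, 6.3099
Σ ln(RT) = 31.0834
Mean = 31.0834/5 = 6.21667

6.217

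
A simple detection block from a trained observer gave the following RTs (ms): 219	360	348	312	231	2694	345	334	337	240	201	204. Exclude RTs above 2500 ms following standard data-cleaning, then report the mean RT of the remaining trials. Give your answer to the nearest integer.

285 ms

Excluded: 2694
Retained (n=11): Σ = 3131
Mean = 3131/11 = 284.6364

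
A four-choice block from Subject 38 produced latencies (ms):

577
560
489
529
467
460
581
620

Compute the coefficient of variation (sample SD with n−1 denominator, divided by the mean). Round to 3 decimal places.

0.110

n = 8, Σ = 4283, M = 535.3750
Σ(x−M)² = 24129.875; s = √(24129.875/7) = 58.7122
CV = 58.7122 / 535.3750 = 0.10967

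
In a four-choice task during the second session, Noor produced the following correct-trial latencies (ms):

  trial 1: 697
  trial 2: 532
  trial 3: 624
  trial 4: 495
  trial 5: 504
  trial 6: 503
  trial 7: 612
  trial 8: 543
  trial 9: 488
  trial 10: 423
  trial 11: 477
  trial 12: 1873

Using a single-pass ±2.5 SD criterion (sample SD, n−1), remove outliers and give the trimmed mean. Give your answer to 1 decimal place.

n = 12, ΣRT = 7771, M = 647.583
Σ(x−M)² = 1700012.92; s = √(1700012.92/11) = 393.124
Cutoffs: 647.583 ± 2.5·393.124 → [-335.2, 1630.4]
Outside: 1873 → excluded.
Retained (n=11): Σ = 5898, mean = 5898/11 = 536.182

536.2 ms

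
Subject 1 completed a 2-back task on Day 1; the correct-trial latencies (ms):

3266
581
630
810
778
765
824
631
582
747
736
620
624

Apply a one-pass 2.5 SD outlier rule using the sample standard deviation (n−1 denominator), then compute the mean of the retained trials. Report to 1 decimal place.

n = 13, ΣRT = 11594, M = 891.846
Σ(x−M)² = 6197103.69; s = √(6197103.69/12) = 718.627
Cutoffs: 891.846 ± 2.5·718.627 → [-904.7, 2688.4]
Outside: 3266 → excluded.
Retained (n=12): Σ = 8328, mean = 8328/12 = 694.000

694.0 ms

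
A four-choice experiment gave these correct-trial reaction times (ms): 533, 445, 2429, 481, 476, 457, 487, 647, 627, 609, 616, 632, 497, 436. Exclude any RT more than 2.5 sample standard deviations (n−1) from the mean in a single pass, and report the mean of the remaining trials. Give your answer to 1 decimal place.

n = 14, ΣRT = 9372, M = 669.429
Σ(x−M)² = 3410829.43; s = √(3410829.43/13) = 512.222
Cutoffs: 669.429 ± 2.5·512.222 → [-611.1, 1950.0]
Outside: 2429 → excluded.
Retained (n=13): Σ = 6943, mean = 6943/13 = 534.077

534.1 ms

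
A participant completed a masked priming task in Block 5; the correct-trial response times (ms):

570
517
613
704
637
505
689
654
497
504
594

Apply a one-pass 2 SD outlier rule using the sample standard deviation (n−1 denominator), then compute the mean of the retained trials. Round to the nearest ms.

n = 11, ΣRT = 6484, M = 589.455
Σ(x−M)² = 58642.73; s = √(58642.73/10) = 76.579
Cutoffs: 589.455 ± 2·76.579 → [436.3, 742.6]
No RTs fall outside the cutoffs; all 11 retained. Mean = 6484/11 = 589.455

589 ms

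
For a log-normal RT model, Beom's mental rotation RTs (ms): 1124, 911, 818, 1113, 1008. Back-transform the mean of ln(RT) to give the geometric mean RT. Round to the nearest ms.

ln(RT): 7.0246, 6.8145, 6.7069, 7.0148, 6.9157
Mean ln(RT) = 34.4766/5 = 6.89532
Geometric mean = exp(6.89532) = 987.64 ms

988 ms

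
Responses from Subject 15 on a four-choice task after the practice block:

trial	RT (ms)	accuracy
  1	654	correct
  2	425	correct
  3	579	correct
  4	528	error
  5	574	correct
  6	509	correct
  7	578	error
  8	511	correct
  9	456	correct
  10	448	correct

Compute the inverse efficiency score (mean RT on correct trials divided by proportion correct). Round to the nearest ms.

649 ms

Correct trials (n=8): 654, 425, 579, 574, 509, 511, 456, 448
Mean correct RT = 4156/8 = 519.5000 ms
Proportion correct = 8/10
IES = 519.5000 / (8/10) = 649.375 ms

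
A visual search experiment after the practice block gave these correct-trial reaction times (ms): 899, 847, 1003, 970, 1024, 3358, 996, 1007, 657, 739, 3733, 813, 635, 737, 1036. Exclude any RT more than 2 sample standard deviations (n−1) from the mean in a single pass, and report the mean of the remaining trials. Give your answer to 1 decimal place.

n = 15, ΣRT = 18454, M = 1230.267
Σ(x−M)² = 12693700.93; s = √(12693700.93/14) = 952.204
Cutoffs: 1230.267 ± 2·952.204 → [-674.1, 3134.7]
Outside: 3358, 3733 → excluded.
Retained (n=13): Σ = 11363, mean = 11363/13 = 874.077

874.1 ms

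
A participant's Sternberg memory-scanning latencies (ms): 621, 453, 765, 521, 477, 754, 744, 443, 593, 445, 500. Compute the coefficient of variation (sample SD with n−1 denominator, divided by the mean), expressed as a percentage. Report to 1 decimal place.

22.5%

n = 11, Σ = 6316, M = 574.1818
Σ(x−M)² = 166487.636; s = √(166487.636/10) = 129.0301
CV = 129.0301 / 574.1818 = 0.22472 = 22.472%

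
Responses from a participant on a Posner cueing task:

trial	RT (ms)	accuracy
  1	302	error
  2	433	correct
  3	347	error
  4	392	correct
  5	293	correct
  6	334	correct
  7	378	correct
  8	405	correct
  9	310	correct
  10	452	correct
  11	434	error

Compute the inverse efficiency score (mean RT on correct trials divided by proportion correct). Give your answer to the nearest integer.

Correct trials (n=8): 433, 392, 293, 334, 378, 405, 310, 452
Mean correct RT = 2997/8 = 374.6250 ms
Proportion correct = 8/11
IES = 374.6250 / (8/11) = 515.109 ms

515 ms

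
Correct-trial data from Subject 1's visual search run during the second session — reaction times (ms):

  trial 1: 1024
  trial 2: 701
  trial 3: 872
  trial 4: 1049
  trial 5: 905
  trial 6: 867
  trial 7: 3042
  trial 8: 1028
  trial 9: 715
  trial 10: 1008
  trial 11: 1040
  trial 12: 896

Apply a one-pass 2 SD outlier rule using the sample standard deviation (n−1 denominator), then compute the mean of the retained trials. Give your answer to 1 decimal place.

n = 12, ΣRT = 13147, M = 1095.583
Σ(x−M)² = 4290094.92; s = √(4290094.92/11) = 624.507
Cutoffs: 1095.583 ± 2·624.507 → [-153.4, 2344.6]
Outside: 3042 → excluded.
Retained (n=11): Σ = 10105, mean = 10105/11 = 918.636

918.6 ms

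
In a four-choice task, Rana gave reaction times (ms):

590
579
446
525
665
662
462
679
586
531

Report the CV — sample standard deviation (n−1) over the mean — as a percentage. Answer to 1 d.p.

n = 10, Σ = 5725, M = 572.5000
Σ(x−M)² = 60630.500; s = √(60630.500/9) = 82.0775
CV = 82.0775 / 572.5000 = 0.14337 = 14.337%

14.3%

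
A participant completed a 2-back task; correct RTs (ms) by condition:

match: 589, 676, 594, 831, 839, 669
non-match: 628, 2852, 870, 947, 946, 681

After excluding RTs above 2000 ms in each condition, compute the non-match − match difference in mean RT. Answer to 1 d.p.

non-match: exclude 2852
M(match) = 4198/6 = 699.667
M(non-match) = 4072/5 = 814.400
Difference = 814.400 − 699.667 = 114.733 ms

114.7 ms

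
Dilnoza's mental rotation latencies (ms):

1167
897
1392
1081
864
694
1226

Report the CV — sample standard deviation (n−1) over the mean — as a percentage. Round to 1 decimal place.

23.0%

n = 7, Σ = 7321, M = 1045.8571
Σ(x−M)² = 347210.857; s = √(347210.857/6) = 240.5587
CV = 240.5587 / 1045.8571 = 0.23001 = 23.001%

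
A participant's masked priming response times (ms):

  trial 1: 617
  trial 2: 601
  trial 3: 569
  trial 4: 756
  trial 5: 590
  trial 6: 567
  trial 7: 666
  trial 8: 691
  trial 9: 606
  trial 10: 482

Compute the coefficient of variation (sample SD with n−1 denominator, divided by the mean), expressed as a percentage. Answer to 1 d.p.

n = 10, Σ = 6145, M = 614.5000
Σ(x−M)² = 51270.500; s = √(51270.500/9) = 75.4766
CV = 75.4766 / 614.5000 = 0.12283 = 12.283%

12.3%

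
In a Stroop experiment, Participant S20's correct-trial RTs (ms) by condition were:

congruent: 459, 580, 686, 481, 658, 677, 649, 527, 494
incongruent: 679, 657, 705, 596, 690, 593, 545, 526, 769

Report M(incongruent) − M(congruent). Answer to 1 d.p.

M(congruent) = 5211/9 = 579.000
M(incongruent) = 5760/9 = 640.000
Difference = 640.000 − 579.000 = 61.000 ms

61.0 ms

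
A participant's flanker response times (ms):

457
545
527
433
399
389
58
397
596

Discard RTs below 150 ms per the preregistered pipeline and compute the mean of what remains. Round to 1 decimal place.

Excluded: 58
Retained (n=8): Σ = 3743
Mean = 3743/8 = 467.8750

467.9 ms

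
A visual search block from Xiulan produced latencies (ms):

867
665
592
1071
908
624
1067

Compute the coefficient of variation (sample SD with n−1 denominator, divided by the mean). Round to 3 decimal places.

n = 7, Σ = 5794, M = 827.7143
Σ(x−M)² = 247971.429; s = √(247971.429/6) = 203.2943
CV = 203.2943 / 827.7143 = 0.24561

0.246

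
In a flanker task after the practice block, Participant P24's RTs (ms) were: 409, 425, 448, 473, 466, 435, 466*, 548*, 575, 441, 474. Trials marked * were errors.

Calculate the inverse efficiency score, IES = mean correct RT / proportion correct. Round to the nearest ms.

Correct trials (n=9): 409, 425, 448, 473, 466, 435, 575, 441, 474
Mean correct RT = 4146/9 = 460.6667 ms
Proportion correct = 9/11
IES = 460.6667 / (9/11) = 563.037 ms

563 ms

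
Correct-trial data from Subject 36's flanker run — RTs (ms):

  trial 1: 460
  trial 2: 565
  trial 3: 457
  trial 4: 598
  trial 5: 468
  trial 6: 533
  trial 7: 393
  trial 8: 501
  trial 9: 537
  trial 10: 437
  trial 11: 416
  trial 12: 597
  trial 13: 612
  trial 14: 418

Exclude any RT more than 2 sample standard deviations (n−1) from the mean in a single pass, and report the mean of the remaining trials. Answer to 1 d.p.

n = 14, ΣRT = 6992, M = 499.429
Σ(x−M)² = 71907.43; s = √(71907.43/13) = 74.373
Cutoffs: 499.429 ± 2·74.373 → [350.7, 648.2]
No RTs fall outside the cutoffs; all 14 retained. Mean = 6992/14 = 499.429

499.4 ms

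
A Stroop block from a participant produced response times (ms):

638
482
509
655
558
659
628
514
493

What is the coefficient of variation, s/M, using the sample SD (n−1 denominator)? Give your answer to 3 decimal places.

n = 9, Σ = 5136, M = 570.6667
Σ(x−M)² = 43804.000; s = √(43804.000/8) = 73.9966
CV = 73.9966 / 570.6667 = 0.12967

0.130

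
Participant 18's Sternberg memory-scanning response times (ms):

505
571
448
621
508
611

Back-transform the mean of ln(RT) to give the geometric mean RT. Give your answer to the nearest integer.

540 ms

ln(RT): 6.2246, 6.3474, 6.1048, 6.4313, 6.2305, 6.4151
Mean ln(RT) = 37.7537/6 = 6.29228
Geometric mean = exp(6.29228) = 540.38 ms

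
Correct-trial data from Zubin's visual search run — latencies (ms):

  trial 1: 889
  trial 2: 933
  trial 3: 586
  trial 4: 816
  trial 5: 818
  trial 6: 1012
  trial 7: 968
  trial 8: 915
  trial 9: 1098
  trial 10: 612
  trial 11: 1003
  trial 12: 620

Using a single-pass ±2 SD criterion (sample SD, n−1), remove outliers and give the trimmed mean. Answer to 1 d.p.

n = 12, ΣRT = 10270, M = 855.833
Σ(x−M)² = 318727.67; s = √(318727.67/11) = 170.221
Cutoffs: 855.833 ± 2·170.221 → [515.4, 1196.3]
No RTs fall outside the cutoffs; all 12 retained. Mean = 10270/12 = 855.833

855.8 ms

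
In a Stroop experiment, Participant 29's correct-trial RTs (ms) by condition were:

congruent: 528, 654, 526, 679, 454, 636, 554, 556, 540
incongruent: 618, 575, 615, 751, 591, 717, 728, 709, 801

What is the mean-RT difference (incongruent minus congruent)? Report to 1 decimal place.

108.7 ms

M(congruent) = 5127/9 = 569.667
M(incongruent) = 6105/9 = 678.333
Difference = 678.333 − 569.667 = 108.667 ms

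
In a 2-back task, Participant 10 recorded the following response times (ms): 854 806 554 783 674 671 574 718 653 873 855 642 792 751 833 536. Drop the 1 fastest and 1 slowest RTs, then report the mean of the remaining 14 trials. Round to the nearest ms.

726 ms

Sorted: 536, 554, 574, 642, 653, 671, 674, 718, 751, 783, 792, 806, 833, 854, 855, 873
Drop lowest 1 (536) and highest 1 (873)
Remaining (n=14): Σ = 10160, mean = 10160/14 = 725.714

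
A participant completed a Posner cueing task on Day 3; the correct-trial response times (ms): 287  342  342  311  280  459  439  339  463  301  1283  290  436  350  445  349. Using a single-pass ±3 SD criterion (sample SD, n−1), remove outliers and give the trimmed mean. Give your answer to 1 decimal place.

n = 16, ΣRT = 6716, M = 419.750
Σ(x−M)² = 858281.00; s = √(858281.00/15) = 239.204
Cutoffs: 419.750 ± 3·239.204 → [-297.9, 1137.4]
Outside: 1283 → excluded.
Retained (n=15): Σ = 5433, mean = 5433/15 = 362.200

362.2 ms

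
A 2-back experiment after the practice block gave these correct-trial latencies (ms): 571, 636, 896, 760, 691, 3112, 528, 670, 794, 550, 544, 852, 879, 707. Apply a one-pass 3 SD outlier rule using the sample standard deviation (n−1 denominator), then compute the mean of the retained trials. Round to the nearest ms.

698 ms

n = 14, ΣRT = 12190, M = 870.714
Σ(x−M)² = 5613920.86; s = √(5613920.86/13) = 657.145
Cutoffs: 870.714 ± 3·657.145 → [-1100.7, 2842.2]
Outside: 3112 → excluded.
Retained (n=13): Σ = 9078, mean = 9078/13 = 698.308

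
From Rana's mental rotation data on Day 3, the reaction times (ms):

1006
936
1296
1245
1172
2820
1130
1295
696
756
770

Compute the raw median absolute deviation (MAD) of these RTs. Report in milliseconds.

166 ms

Sorted: 696, 756, 770, 936, 1006, 1130, 1172, 1245, 1295, 1296, 2820 → median = 1130
|x − 1130|: 124, 194, 166, 115, 42, 1690, 0, 165, 434, 374, 360
Sorted deviations: 0, 42, 115, 124, 165, 166, 194, 360, 374, 434, 1690 → MAD = 166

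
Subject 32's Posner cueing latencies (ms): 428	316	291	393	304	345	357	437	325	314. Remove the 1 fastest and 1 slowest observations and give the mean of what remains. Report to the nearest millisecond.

Sorted: 291, 304, 314, 316, 325, 345, 357, 393, 428, 437
Drop lowest 1 (291) and highest 1 (437)
Remaining (n=8): Σ = 2782, mean = 2782/8 = 347.750

348 ms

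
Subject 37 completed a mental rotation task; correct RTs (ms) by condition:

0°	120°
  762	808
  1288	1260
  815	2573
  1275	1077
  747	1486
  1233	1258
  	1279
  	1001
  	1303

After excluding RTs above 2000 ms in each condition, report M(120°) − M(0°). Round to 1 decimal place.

120°: exclude 2573
M(0°) = 6120/6 = 1020.000
M(120°) = 9472/8 = 1184.000
Difference = 1184.000 − 1020.000 = 164.000 ms

164.0 ms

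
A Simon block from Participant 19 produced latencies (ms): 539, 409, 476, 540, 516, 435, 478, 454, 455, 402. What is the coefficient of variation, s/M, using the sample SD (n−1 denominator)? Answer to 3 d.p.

n = 10, Σ = 4704, M = 470.4000
Σ(x−M)² = 21926.400; s = √(21926.400/9) = 49.3586
CV = 49.3586 / 470.4000 = 0.10493

0.105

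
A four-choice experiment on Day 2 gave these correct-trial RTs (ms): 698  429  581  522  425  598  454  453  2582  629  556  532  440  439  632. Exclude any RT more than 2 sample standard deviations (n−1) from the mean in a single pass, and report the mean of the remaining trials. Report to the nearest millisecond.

528 ms

n = 15, ΣRT = 9970, M = 664.667
Σ(x−M)² = 4044387.33; s = √(4044387.33/14) = 537.480
Cutoffs: 664.667 ± 2·537.480 → [-410.3, 1739.6]
Outside: 2582 → excluded.
Retained (n=14): Σ = 7388, mean = 7388/14 = 527.714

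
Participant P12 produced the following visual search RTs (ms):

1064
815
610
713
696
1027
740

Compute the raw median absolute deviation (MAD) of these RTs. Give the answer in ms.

75 ms

Sorted: 610, 696, 713, 740, 815, 1027, 1064 → median = 740
|x − 740|: 324, 75, 130, 27, 44, 287, 0
Sorted deviations: 0, 27, 44, 75, 130, 287, 324 → MAD = 75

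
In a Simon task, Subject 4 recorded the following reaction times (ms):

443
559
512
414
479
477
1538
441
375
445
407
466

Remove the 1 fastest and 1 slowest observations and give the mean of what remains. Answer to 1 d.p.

Sorted: 375, 407, 414, 441, 443, 445, 466, 477, 479, 512, 559, 1538
Drop lowest 1 (375) and highest 1 (1538)
Remaining (n=10): Σ = 4643, mean = 4643/10 = 464.300

464.3 ms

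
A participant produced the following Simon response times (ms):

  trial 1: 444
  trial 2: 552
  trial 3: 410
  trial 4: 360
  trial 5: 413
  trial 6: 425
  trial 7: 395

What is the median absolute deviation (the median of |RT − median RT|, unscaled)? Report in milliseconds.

18 ms

Sorted: 360, 395, 410, 413, 425, 444, 552 → median = 413
|x − 413|: 31, 139, 3, 53, 0, 12, 18
Sorted deviations: 0, 3, 12, 18, 31, 53, 139 → MAD = 18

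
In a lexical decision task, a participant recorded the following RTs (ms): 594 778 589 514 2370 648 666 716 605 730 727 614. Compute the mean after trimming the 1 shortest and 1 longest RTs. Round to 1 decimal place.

666.7 ms

Sorted: 514, 589, 594, 605, 614, 648, 666, 716, 727, 730, 778, 2370
Drop lowest 1 (514) and highest 1 (2370)
Remaining (n=10): Σ = 6667, mean = 6667/10 = 666.700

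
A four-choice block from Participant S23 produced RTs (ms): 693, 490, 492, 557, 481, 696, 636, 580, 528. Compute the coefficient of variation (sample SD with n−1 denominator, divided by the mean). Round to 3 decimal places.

0.148

n = 9, Σ = 5153, M = 572.5556
Σ(x−M)² = 57740.222; s = √(57740.222/8) = 84.9560
CV = 84.9560 / 572.5556 = 0.14838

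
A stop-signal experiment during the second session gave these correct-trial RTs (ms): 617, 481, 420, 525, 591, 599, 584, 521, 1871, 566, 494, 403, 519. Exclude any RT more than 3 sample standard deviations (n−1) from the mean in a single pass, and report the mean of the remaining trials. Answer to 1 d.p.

526.7 ms

n = 13, ΣRT = 8191, M = 630.077
Σ(x−M)² = 1720496.92; s = √(1720496.92/12) = 378.649
Cutoffs: 630.077 ± 3·378.649 → [-505.9, 1766.0]
Outside: 1871 → excluded.
Retained (n=12): Σ = 6320, mean = 6320/12 = 526.667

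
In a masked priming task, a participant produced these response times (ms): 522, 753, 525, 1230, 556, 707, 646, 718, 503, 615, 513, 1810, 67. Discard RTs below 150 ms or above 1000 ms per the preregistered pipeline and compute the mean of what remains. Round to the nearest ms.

Excluded: 67, 1230, 1810
Retained (n=10): Σ = 6058
Mean = 6058/10 = 605.8000

606 ms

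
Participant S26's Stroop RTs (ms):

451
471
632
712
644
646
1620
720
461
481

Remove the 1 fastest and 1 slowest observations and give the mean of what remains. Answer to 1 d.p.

595.9 ms

Sorted: 451, 461, 471, 481, 632, 644, 646, 712, 720, 1620
Drop lowest 1 (451) and highest 1 (1620)
Remaining (n=8): Σ = 4767, mean = 4767/8 = 595.875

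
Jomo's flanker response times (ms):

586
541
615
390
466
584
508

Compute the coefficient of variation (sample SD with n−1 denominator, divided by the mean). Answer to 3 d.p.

0.150

n = 7, Σ = 3690, M = 527.1429
Σ(x−M)² = 37520.857; s = √(37520.857/6) = 79.0789
CV = 79.0789 / 527.1429 = 0.15001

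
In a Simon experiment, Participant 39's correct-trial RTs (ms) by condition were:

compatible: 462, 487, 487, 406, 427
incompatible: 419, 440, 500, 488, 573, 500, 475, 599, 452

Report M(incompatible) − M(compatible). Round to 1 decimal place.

M(compatible) = 2269/5 = 453.800
M(incompatible) = 4446/9 = 494.000
Difference = 494.000 − 453.800 = 40.200 ms

40.2 ms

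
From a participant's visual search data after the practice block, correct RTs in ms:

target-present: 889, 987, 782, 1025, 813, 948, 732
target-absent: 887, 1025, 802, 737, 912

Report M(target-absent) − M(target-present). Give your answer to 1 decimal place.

-9.7 ms

M(target-present) = 6176/7 = 882.286
M(target-absent) = 4363/5 = 872.600
Difference = 872.600 − 882.286 = -9.686 ms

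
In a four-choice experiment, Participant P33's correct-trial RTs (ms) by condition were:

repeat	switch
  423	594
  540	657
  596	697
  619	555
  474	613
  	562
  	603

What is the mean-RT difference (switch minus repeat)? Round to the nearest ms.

M(repeat) = 2652/5 = 530.400
M(switch) = 4281/7 = 611.571
Difference = 611.571 − 530.400 = 81.171 ms

81 ms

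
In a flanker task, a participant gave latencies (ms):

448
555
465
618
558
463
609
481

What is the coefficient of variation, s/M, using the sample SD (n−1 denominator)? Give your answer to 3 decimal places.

n = 8, Σ = 4197, M = 524.6250
Σ(x−M)² = 33001.875; s = √(33001.875/7) = 68.6626
CV = 68.6626 / 524.6250 = 0.13088

0.131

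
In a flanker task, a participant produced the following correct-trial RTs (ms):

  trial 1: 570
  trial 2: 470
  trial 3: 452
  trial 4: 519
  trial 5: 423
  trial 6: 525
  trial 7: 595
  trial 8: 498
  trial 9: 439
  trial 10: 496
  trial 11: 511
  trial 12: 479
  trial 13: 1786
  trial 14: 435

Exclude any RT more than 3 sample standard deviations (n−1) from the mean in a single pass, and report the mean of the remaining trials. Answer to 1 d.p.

n = 14, ΣRT = 8198, M = 585.571
Σ(x−M)² = 1583853.43; s = √(1583853.43/13) = 349.049
Cutoffs: 585.571 ± 3·349.049 → [-461.6, 1632.7]
Outside: 1786 → excluded.
Retained (n=13): Σ = 6412, mean = 6412/13 = 493.231

493.2 ms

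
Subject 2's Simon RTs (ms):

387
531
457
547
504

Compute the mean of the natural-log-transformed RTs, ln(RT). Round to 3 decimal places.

ln(RT): 5.9584, 6.2748, 6.1247, 6.3044, 6.2226
Σ ln(RT) = 30.8849
Mean = 30.8849/5 = 6.17698

6.177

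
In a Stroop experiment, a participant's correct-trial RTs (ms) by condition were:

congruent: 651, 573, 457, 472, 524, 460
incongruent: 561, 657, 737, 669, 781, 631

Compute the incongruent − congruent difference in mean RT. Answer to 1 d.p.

149.8 ms

M(congruent) = 3137/6 = 522.833
M(incongruent) = 4036/6 = 672.667
Difference = 672.667 − 522.833 = 149.833 ms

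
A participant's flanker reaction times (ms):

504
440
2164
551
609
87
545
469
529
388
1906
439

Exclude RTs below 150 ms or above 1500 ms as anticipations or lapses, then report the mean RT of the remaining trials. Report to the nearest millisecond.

497 ms

Excluded: 87, 1906, 2164
Retained (n=9): Σ = 4474
Mean = 4474/9 = 497.1111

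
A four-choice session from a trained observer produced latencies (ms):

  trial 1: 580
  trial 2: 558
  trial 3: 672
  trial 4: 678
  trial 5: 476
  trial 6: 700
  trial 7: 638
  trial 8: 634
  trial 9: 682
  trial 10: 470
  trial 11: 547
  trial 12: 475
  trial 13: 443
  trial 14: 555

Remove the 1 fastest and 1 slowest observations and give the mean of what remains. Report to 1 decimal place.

580.4 ms

Sorted: 443, 470, 475, 476, 547, 555, 558, 580, 634, 638, 672, 678, 682, 700
Drop lowest 1 (443) and highest 1 (700)
Remaining (n=12): Σ = 6965, mean = 6965/12 = 580.417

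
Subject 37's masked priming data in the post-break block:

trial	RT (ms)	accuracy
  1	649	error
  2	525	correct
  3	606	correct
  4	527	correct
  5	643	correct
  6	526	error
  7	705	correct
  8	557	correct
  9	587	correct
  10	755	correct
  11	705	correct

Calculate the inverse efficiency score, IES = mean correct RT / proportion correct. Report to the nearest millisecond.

762 ms

Correct trials (n=9): 525, 606, 527, 643, 705, 557, 587, 755, 705
Mean correct RT = 5610/9 = 623.3333 ms
Proportion correct = 9/11
IES = 623.3333 / (9/11) = 761.852 ms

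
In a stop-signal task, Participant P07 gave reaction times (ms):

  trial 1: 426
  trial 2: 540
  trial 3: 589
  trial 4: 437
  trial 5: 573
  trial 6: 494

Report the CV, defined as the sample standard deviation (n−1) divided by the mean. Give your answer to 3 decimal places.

n = 6, Σ = 3059, M = 509.8333
Σ(x−M)² = 23750.833; s = √(23750.833/5) = 68.9215
CV = 68.9215 / 509.8333 = 0.13518

0.135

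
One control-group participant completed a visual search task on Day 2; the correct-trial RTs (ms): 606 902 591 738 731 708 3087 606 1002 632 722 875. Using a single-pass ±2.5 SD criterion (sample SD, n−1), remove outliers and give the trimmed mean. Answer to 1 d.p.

n = 12, ΣRT = 11200, M = 933.333
Σ(x−M)² = 5244198.67; s = √(5244198.67/11) = 690.467
Cutoffs: 933.333 ± 2.5·690.467 → [-792.8, 2659.5]
Outside: 3087 → excluded.
Retained (n=11): Σ = 8113, mean = 8113/11 = 737.545

737.5 ms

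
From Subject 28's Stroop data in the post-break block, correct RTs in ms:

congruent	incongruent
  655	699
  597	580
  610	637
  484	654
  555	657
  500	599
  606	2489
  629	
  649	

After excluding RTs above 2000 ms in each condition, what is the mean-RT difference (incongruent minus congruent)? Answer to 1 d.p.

incongruent: exclude 2489
M(congruent) = 5285/9 = 587.222
M(incongruent) = 3826/6 = 637.667
Difference = 637.667 − 587.222 = 50.444 ms

50.4 ms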